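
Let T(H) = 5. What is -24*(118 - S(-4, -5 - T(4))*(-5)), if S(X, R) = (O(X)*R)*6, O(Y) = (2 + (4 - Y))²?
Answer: 717168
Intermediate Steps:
O(Y) = (6 - Y)²
S(X, R) = 6*R*(-6 + X)² (S(X, R) = ((-6 + X)²*R)*6 = (R*(-6 + X)²)*6 = 6*R*(-6 + X)²)
-24*(118 - S(-4, -5 - T(4))*(-5)) = -24*(118 - 6*(-5 - 1*5)*(-6 - 4)²*(-5)) = -24*(118 - 6*(-5 - 5)*(-10)²*(-5)) = -24*(118 - 6*(-10)*100*(-5)) = -24*(118 - 1*(-6000)*(-5)) = -24*(118 + 6000*(-5)) = -24*(118 - 30000) = -24*(-29882) = 717168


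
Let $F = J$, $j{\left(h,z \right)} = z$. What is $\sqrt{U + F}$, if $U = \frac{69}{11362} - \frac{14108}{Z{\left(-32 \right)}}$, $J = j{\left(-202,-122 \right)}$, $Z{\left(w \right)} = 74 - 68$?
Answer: $\frac{i \sqrt{5432228022}}{1482} \approx 49.733 i$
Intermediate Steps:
$Z{\left(w \right)} = 6$ ($Z{\left(w \right)} = 74 - 68 = 6$)
$J = -122$
$F = -122$
$U = - \frac{3484667}{1482}$ ($U = \frac{69}{11362} - \frac{14108}{6} = 69 \cdot \frac{1}{11362} - \frac{7054}{3} = \frac{3}{494} - \frac{7054}{3} = - \frac{3484667}{1482} \approx -2351.3$)
$\sqrt{U + F} = \sqrt{- \frac{3484667}{1482} - 122} = \sqrt{- \frac{3665471}{1482}} = \frac{i \sqrt{5432228022}}{1482}$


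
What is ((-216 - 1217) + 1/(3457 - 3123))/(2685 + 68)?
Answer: -478621/919502 ≈ -0.52052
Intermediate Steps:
((-216 - 1217) + 1/(3457 - 3123))/(2685 + 68) = (-1433 + 1/334)/2753 = (-1433 + 1/334)*(1/2753) = -478621/334*1/2753 = -478621/919502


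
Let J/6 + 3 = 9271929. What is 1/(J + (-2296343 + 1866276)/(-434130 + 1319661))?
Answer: 885531/49263466986169 ≈ 1.7975e-8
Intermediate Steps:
J = 55631556 (J = -18 + 6*9271929 = -18 + 55631574 = 55631556)
1/(J + (-2296343 + 1866276)/(-434130 + 1319661)) = 1/(55631556 + (-2296343 + 1866276)/(-434130 + 1319661)) = 1/(55631556 - 430067/885531) = 1/(49263466986169/885531) = 885531/49263466986169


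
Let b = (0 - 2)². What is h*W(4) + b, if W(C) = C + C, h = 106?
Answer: 852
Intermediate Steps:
W(C) = 2*C
b = 4 (b = (-2)² = 4)
h*W(4) + b = 106*(2*4) + 4 = 106*8 + 4 = 848 + 4 = 852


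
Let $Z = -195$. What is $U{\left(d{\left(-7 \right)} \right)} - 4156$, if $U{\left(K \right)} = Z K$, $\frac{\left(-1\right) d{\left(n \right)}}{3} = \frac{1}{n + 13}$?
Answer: $- \frac{8117}{2} \approx -4058.5$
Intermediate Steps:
$d{\left(n \right)} = - \frac{3}{13 + n}$ ($d{\left(n \right)} = - \frac{3}{n + 13} = - \frac{3}{13 + n}$)
$U{\left(K \right)} = - 195 K$
$U{\left(d{\left(-7 \right)} \right)} - 4156 = - 195 \left(- \frac{3}{13 - 7}\right) - 4156 = - 195 \left(- \frac{3}{6}\right) - 4156 = - 195 \left(\left(-3\right) \frac{1}{6}\right) - 4156 = \left(-195\right) \left(- \frac{1}{2}\right) - 4156 = \frac{195}{2} - 4156 = - \frac{8117}{2}$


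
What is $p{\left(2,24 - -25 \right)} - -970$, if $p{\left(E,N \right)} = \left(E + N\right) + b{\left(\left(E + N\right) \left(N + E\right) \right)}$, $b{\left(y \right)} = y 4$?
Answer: $11425$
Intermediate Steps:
$b{\left(y \right)} = 4 y$
$p{\left(E,N \right)} = E + N + 4 \left(E + N\right)^{2}$ ($p{\left(E,N \right)} = \left(E + N\right) + 4 \left(E + N\right) \left(N + E\right) = \left(E + N\right) + 4 \left(E + N\right) \left(E + N\right) = \left(E + N\right) + 4 \left(E + N\right)^{2} = E + N + 4 \left(E + N\right)^{2}$)
$p{\left(2,24 - -25 \right)} - -970 = \left(2 + \left(24 - -25\right) + 4 \cdot 2^{2} + 4 \left(24 - -25\right)^{2} + 8 \cdot 2 \left(24 - -25\right)\right) - -970 = \left(2 + \left(24 + 25\right) + 4 \cdot 4 + 4 \left(24 + 25\right)^{2} + 8 \cdot 2 \left(24 + 25\right)\right) + 970 = \left(2 + 49 + 16 + 4 \cdot 49^{2} + 8 \cdot 2 \cdot 49\right) + 970 = \left(2 + 49 + 16 + 4 \cdot 2401 + 784\right) + 970 = \left(2 + 49 + 16 + 9604 + 784\right) + 970 = 10455 + 970 = 11425$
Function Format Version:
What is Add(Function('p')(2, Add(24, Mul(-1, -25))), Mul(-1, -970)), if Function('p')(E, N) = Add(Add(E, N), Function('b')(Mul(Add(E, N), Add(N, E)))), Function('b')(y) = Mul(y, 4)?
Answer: 11425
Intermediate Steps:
Function('b')(y) = Mul(4, y)
Function('p')(E, N) = Add(E, N, Mul(4, Pow(Add(E, N), 2))) (Function('p')(E, N) = Add(Add(E, N), Mul(4, Mul(Add(E, N), Add(N, E)))) = Add(Add(E, N), Mul(4, Mul(Add(E, N), Add(E, N)))) = Add(Add(E, N), Mul(4, Pow(Add(E, N), 2))) = Add(E, N, Mul(4, Pow(Add(E, N), 2))))
Add(Function('p')(2, Add(24, Mul(-1, -25))), Mul(-1, -970)) = Add(Add(2, Add(24, Mul(-1, -25)), Mul(4, Pow(2, 2)), Mul(4, Pow(Add(24, Mul(-1, -25)), 2)), Mul(8, 2, Add(24, Mul(-1, -25)))), Mul(-1, -970)) = Add(Add(2, Add(24, 25), Mul(4, 4), Mul(4, Pow(Add(24, 25), 2)), Mul(8, 2, Add(24, 25))), 970) = Add(Add(2, 49, 16, Mul(4, Pow(49, 2)), Mul(8, 2, 49)), 970) = Add(Add(2, 49, 16, Mul(4, 2401), 784), 970) = Add(Add(2, 49, 16, 9604, 784), 970) = Add(10455, 970) = 11425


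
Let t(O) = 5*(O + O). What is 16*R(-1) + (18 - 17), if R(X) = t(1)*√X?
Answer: 1 + 160*I ≈ 1.0 + 160.0*I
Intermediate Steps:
t(O) = 10*O (t(O) = 5*(2*O) = 10*O)
R(X) = 10*√X (R(X) = (10*1)*√X = 10*√X)
16*R(-1) + (18 - 17) = 16*(10*√(-1)) + (18 - 17) = 16*(10*I) + 1 = 160*I + 1 = 1 + 160*I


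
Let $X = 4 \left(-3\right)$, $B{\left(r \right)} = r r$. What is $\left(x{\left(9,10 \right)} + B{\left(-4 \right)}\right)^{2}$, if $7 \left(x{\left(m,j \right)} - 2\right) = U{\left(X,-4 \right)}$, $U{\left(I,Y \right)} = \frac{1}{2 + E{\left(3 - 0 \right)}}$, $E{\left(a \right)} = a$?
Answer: $\frac{398161}{1225} \approx 325.03$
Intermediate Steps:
$B{\left(r \right)} = r^{2}$
$X = -12$
$U{\left(I,Y \right)} = \frac{1}{5}$ ($U{\left(I,Y \right)} = \frac{1}{2 + \left(3 - 0\right)} = \frac{1}{2 + \left(3 + 0\right)} = \frac{1}{2 + 3} = \frac{1}{5}$)
$x{\left(m,j \right)} = \frac{71}{35}$ ($x{\left(m,j \right)} = 2 + \frac{1}{7} \cdot \frac{1}{5} = 2 + \frac{1}{35} = \frac{71}{35}$)
$\left(x{\left(9,10 \right)} + B{\left(-4 \right)}\right)^{2} = \left(\frac{71}{35} + \left(-4\right)^{2}\right)^{2} = \left(\frac{71}{35} + 16\right)^{2} = \left(\frac{631}{35}\right)^{2} = \frac{398161}{1225}$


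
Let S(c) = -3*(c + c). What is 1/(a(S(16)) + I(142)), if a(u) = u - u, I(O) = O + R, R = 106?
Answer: 1/248 ≈ 0.0040323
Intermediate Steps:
S(c) = -6*c
I(O) = 106 + O (I(O) = O + 106 = 106 + O)
a(u) = 0
1/(a(S(16)) + I(142)) = 1/(0 + (106 + 142)) = 1/(0 + 248) = 1/248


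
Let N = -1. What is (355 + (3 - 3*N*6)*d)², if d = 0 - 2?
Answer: 97969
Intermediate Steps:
d = -2
(355 + (3 - 3*N*6)*d)² = (355 + (3 - 3*(-1)*6)*(-2))² = (355 + (3 + 3*6)*(-2))² = (355 + (3 + 18)*(-2))² = (355 + 21*(-2))² = (355 - 42)² = 313² = 97969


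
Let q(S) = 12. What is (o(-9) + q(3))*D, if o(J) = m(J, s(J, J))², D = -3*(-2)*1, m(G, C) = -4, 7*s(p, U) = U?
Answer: 168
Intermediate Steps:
s(p, U) = U/7
D = 6 (D = 6*1 = 6)
o(J) = 16 (o(J) = (-4)² = 16)
(o(-9) + q(3))*D = (16 + 12)*6 = 28*6 = 168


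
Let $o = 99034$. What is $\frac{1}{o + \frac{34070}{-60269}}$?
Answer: $\frac{60269}{5968646076} \approx 1.0098 \cdot 10^{-5}$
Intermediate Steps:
$\frac{1}{o + \frac{34070}{-60269}} = \frac{1}{99034 + \frac{34070}{-60269}} = \frac{1}{99034 + 34070 \left(- \frac{1}{60269}\right)} = \frac{1}{99034 - \frac{34070}{60269}} = \frac{1}{\frac{5968646076}{60269}} = \frac{60269}{5968646076}$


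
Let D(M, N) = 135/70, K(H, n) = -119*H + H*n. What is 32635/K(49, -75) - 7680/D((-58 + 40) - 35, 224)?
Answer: -340988755/85554 ≈ -3985.7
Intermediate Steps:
D(M, N) = 27/14 (D(M, N) = 135*(1/70) = 27/14)
32635/K(49, -75) - 7680/D((-58 + 40) - 35, 224) = 32635/((49*(-119 - 75))) - 7680/27/14 = 32635/((49*(-194))) - 7680*14/27 = 32635/(-9506) - 35840/9 = 32635*(-1/9506) - 35840/9 = -32635/9506 - 35840/9 = -340988755/85554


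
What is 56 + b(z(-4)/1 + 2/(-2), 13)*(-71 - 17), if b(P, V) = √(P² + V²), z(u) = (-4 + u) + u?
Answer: 56 - 1144*√2 ≈ -1561.9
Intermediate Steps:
z(u) = -4 + 2*u
56 + b(z(-4)/1 + 2/(-2), 13)*(-71 - 17) = 56 + √(((-4 + 2*(-4))/1 + 2/(-2))² + 13²)*(-71 - 17) = 56 + √(((-4 - 8)*1 + 2*(-½))² + 169)*(-88) = 56 + √((-12*1 - 1)² + 169)*(-88) = 56 + √((-12 - 1)² + 169)*(-88) = 56 + √((-13)² + 169)*(-88) = 56 + √(169 + 169)*(-88) = 56 + √338*(-88) = 56 + (13*√2)*(-88) = 56 - 1144*√2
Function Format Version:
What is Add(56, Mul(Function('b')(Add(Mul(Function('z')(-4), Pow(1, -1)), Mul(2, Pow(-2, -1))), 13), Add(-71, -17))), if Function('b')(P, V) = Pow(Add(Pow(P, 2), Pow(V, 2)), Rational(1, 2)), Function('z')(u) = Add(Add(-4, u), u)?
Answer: Add(56, Mul(-1144, Pow(2, Rational(1, 2)))) ≈ -1561.9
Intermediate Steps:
Function('z')(u) = Add(-4, Mul(2, u))
Add(56, Mul(Function('b')(Add(Mul(Function('z')(-4), Pow(1, -1)), Mul(2, Pow(-2, -1))), 13), Add(-71, -17))) = Add(56, Mul(Pow(Add(Pow(Add(Mul(Add(-4, Mul(2, -4)), Pow(1, -1)), Mul(2, Pow(-2, -1))), 2), Pow(13, 2)), Rational(1, 2)), Add(-71, -17))) = Add(56, Mul(Pow(Add(Pow(Add(Mul(Add(-4, -8), 1), Mul(2, Rational(-1, 2))), 2), 169), Rational(1, 2)), -88)) = Add(56, Mul(Pow(Add(Pow(Add(Mul(-12, 1), -1), 2), 169), Rational(1, 2)), -88)) = Add(56, Mul(Pow(Add(Pow(Add(-12, -1), 2), 169), Rational(1, 2)), -88)) = Add(56, Mul(Pow(Add(Pow(-13, 2), 169), Rational(1, 2)), -88)) = Add(56, Mul(Pow(Add(169, 169), Rational(1, 2)), -88)) = Add(56, Mul(Pow(338, Rational(1, 2)), -88)) = Add(56, Mul(Mul(13, Pow(2, Rational(1, 2))), -88)) = Add(56, Mul(-1144, Pow(2, Rational(1, 2))))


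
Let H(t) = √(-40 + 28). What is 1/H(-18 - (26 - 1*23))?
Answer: -I*√3/6 ≈ -0.28868*I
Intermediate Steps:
H(t) = 2*I*√3 (H(t) = √(-12) = 2*I*√3)
1/H(-18 - (26 - 1*23)) = 1/(2*I*√3) = -I*√3/6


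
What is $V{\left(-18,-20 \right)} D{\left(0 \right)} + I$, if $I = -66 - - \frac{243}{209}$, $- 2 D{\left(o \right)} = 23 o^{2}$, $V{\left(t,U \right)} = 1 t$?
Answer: $- \frac{13551}{209} \approx -64.837$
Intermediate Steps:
$V{\left(t,U \right)} = t$
$D{\left(o \right)} = - \frac{23 o^{2}}{2}$
$I = - \frac{13551}{209}$ ($I = -66 - \left(-243\right) \frac{1}{209} = -66 - - \frac{243}{209} = -66 + \frac{243}{209} = - \frac{13551}{209} \approx -64.837$)
$V{\left(-18,-20 \right)} D{\left(0 \right)} + I = - 18 \left(- \frac{23 \cdot 0^{2}}{2}\right) - \frac{13551}{209} = - 18 \left(\left(- \frac{23}{2}\right) 0\right) - \frac{13551}{209} = \left(-18\right) 0 - \frac{13551}{209} = 0 - \frac{13551}{209} = - \frac{13551}{209}$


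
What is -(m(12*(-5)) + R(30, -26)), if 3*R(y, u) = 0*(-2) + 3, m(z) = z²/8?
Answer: -451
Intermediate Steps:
m(z) = z²/8
R(y, u) = 1 (R(y, u) = (0*(-2) + 3)/3 = (0 + 3)/3 = (⅓)*3 = 1)
-(m(12*(-5)) + R(30, -26)) = -((12*(-5))²/8 + 1) = -((⅛)*(-60)² + 1) = -((⅛)*3600 + 1) = -(450 + 1) = -1*451 = -451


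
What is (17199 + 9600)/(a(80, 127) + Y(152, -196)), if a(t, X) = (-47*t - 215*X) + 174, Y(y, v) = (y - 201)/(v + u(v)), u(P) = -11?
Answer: -5547393/6394388 ≈ -0.86754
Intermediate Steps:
Y(y, v) = (-201 + y)/(-11 + v) (Y(y, v) = (y - 201)/(v - 11) = (-201 + y)/(-11 + v))
a(t, X) = 174 - 215*X - 47*t (a(t, X) = (-215*X - 47*t) + 174 = 174 - 215*X - 47*t)
(17199 + 9600)/(a(80, 127) + Y(152, -196)) = (17199 + 9600)/((174 - 215*127 - 47*80) + (-201 + 152)/(-11 - 196)) = 26799/((174 - 27305 - 3760) - 49/(-207)) = 26799/(-30891 - 1/207*(-49)) = 26799/(-30891 + 49/207) = 26799/(-6394388/207) = 26799*(-207/6394388) = -5547393/6394388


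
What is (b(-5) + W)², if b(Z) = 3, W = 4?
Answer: 49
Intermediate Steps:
(b(-5) + W)² = (3 + 4)² = 7² = 49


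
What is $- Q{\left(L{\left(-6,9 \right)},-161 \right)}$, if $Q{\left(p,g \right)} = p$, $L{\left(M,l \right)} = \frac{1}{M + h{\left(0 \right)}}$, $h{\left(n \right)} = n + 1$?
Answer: $\frac{1}{5} \approx 0.2$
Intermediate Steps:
$h{\left(n \right)} = 1 + n$
$L{\left(M,l \right)} = \frac{1}{1 + M}$ ($L{\left(M,l \right)} = \frac{1}{M + \left(1 + 0\right)} = \frac{1}{M + 1} = \frac{1}{1 + M}$)
$- Q{\left(L{\left(-6,9 \right)},-161 \right)} = - \frac{1}{1 - 6} = - \frac{1}{-5} = \left(-1\right) \left(- \frac{1}{5}\right) = \frac{1}{5}$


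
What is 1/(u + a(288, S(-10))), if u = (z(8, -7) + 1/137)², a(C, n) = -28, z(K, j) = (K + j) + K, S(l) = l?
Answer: 18769/997224 ≈ 0.018821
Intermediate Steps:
z(K, j) = j + 2*K
u = 1522756/18769 (u = ((-7 + 2*8) + 1/137)² = ((-7 + 16) + 1/137)² = (9 + 1/137)² = (1234/137)² = 1522756/18769 ≈ 81.131)
1/(u + a(288, S(-10))) = 1/(1522756/18769 - 28) = 1/(997224/18769) = 18769/997224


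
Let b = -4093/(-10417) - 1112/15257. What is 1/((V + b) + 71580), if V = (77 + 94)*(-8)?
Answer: 1313489/92223110025 ≈ 1.4243e-5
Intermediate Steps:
b = 420357/1313489 (b = -4093*(-1/10417) - 1112*1/15257 = 4093/10417 - 1112/15257 = 420357/1313489 ≈ 0.32003)
V = -1368 (V = 171*(-8) = -1368)
1/((V + b) + 71580) = 1/((-1368 + 420357/1313489) + 71580) = 1/(-1796432595/1313489 + 71580) = 1/(92223110025/1313489) = 1313489/92223110025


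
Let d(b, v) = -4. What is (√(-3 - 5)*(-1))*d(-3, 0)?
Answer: 8*I*√2 ≈ 11.314*I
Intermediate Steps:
(√(-3 - 5)*(-1))*d(-3, 0) = (√(-3 - 5)*(-1))*(-4) = (√(-8)*(-1))*(-4) = ((2*I*√2)*(-1))*(-4) = -2*I*√2*(-4) = 8*I*√2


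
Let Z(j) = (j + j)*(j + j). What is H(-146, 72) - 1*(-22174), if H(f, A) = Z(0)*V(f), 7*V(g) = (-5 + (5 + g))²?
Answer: 22174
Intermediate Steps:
V(g) = g²/7 (V(g) = (-5 + (5 + g))²/7 = g²/7)
Z(j) = 4*j² (Z(j) = (2*j)*(2*j) = 4*j²)
H(f, A) = 0 (H(f, A) = (4*0²)*(f²/7) = (4*0)*(f²/7) = 0*(f²/7) = 0)
H(-146, 72) - 1*(-22174) = 0 - 1*(-22174) = 0 + 22174 = 22174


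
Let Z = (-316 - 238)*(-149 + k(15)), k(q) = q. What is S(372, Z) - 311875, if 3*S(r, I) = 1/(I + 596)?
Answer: -70014689999/224496 ≈ -3.1188e+5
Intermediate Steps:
Z = 74236 (Z = (-316 - 238)*(-149 + 15) = -554*(-134) = 74236)
S(r, I) = 1/(3*(596 + I)) (S(r, I) = 1/(3*(I + 596)) = 1/(3*(596 + I)))
S(372, Z) - 311875 = 1/(3*(596 + 74236)) - 311875 = (⅓)/74832 - 311875 = (⅓)*(1/74832) - 311875 = 1/224496 - 311875 = -70014689999/224496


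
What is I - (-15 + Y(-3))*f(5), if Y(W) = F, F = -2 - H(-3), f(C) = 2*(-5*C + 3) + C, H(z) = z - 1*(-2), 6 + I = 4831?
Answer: 4201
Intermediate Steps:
I = 4825 (I = -6 + 4831 = 4825)
H(z) = 2 + z (H(z) = z + 2 = 2 + z)
f(C) = 6 - 9*C (f(C) = 2*(3 - 5*C) + C = (6 - 10*C) + C = 6 - 9*C)
F = -1 (F = -2 - (2 - 3) = -2 - 1*(-1) = -2 + 1 = -1)
Y(W) = -1
I - (-15 + Y(-3))*f(5) = 4825 - (-15 - 1)*(6 - 9*5) = 4825 - (-16)*(6 - 45) = 4825 - (-16)*(-39) = 4825 - 1*624 = 4825 - 624 = 4201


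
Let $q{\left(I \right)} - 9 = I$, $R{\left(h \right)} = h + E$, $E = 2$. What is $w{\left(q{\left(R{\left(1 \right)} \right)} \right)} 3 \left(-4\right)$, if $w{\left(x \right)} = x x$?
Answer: $-1728$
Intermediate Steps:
$R{\left(h \right)} = 2 + h$ ($R{\left(h \right)} = h + 2 = 2 + h$)
$q{\left(I \right)} = 9 + I$
$w{\left(x \right)} = x^{2}$
$w{\left(q{\left(R{\left(1 \right)} \right)} \right)} 3 \left(-4\right) = \left(9 + \left(2 + 1\right)\right)^{2} \cdot 3 \left(-4\right) = \left(9 + 3\right)^{2} \left(-12\right) = 12^{2} \left(-12\right) = 144 \left(-12\right) = -1728$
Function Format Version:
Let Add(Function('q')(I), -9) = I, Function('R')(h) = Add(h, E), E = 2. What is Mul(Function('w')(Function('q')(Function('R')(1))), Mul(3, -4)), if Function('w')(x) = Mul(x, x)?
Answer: -1728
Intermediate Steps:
Function('R')(h) = Add(2, h) (Function('R')(h) = Add(h, 2) = Add(2, h))
Function('q')(I) = Add(9, I)
Function('w')(x) = Pow(x, 2)
Mul(Function('w')(Function('q')(Function('R')(1))), Mul(3, -4)) = Mul(Pow(Add(9, Add(2, 1)), 2), Mul(3, -4)) = Mul(Pow(Add(9, 3), 2), -12) = Mul(Pow(12, 2), -12) = Mul(144, -12) = -1728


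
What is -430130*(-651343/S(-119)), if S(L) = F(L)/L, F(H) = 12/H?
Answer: 1983688206379495/6 ≈ 3.3061e+14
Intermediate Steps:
S(L) = 12/L**2 (S(L) = (12/L)/L = 12/L**2)
-430130*(-651343/S(-119)) = -430130/((12/(-119)**2)/(-651343)) = -430130/((12*(1/14161))*(-1/651343)) = -430130/((12/14161)*(-1/651343)) = -430130/(-12/9223668223) = -430130*(-9223668223/12) = 1983688206379495/6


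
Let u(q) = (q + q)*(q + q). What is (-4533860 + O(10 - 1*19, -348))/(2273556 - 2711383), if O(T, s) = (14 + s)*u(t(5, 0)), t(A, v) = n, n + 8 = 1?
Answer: 4599324/437827 ≈ 10.505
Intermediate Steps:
n = -7 (n = -8 + 1 = -7)
t(A, v) = -7
u(q) = 4*q² (u(q) = (2*q)*(2*q) = 4*q²)
O(T, s) = 2744 + 196*s (O(T, s) = (14 + s)*(4*(-7)²) = (14 + s)*(4*49) = (14 + s)*196 = 2744 + 196*s)
(-4533860 + O(10 - 1*19, -348))/(2273556 - 2711383) = (-4533860 + (2744 + 196*(-348)))/(2273556 - 2711383) = (-4533860 + (2744 - 68208))/(-437827) = (-4533860 - 65464)*(-1/437827) = -4599324*(-1/437827) = 4599324/437827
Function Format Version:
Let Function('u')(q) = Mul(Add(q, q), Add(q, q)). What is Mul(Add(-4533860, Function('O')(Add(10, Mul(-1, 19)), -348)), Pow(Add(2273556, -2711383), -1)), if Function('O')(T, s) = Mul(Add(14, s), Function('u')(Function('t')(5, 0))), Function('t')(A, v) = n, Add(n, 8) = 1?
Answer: Rational(4599324, 437827) ≈ 10.505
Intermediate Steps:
n = -7 (n = Add(-8, 1) = -7)
Function('t')(A, v) = -7
Function('u')(q) = Mul(4, Pow(q, 2)) (Function('u')(q) = Mul(Mul(2, q), Mul(2, q)) = Mul(4, Pow(q, 2)))
Function('O')(T, s) = Add(2744, Mul(196, s)) (Function('O')(T, s) = Mul(Add(14, s), Mul(4, Pow(-7, 2))) = Mul(Add(14, s), Mul(4, 49)) = Mul(Add(14, s), 196) = Add(2744, Mul(196, s)))
Mul(Add(-4533860, Function('O')(Add(10, Mul(-1, 19)), -348)), Pow(Add(2273556, -2711383), -1)) = Mul(Add(-4533860, Add(2744, Mul(196, -348))), Pow(Add(2273556, -2711383), -1)) = Mul(Add(-4533860, Add(2744, -68208)), Pow(-437827, -1)) = Mul(Add(-4533860, -65464), Rational(-1, 437827)) = Mul(-4599324, Rational(-1, 437827)) = Rational(4599324, 437827)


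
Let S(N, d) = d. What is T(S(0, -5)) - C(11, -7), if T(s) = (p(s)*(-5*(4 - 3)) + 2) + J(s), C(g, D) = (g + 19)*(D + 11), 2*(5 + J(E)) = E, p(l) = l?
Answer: -201/2 ≈ -100.50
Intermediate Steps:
J(E) = -5 + E/2
C(g, D) = (11 + D)*(19 + g) (C(g, D) = (19 + g)*(11 + D) = (11 + D)*(19 + g))
T(s) = -3 - 9*s/2 (T(s) = (s*(-5*(4 - 3)) + 2) + (-5 + s/2) = (s*(-5*1) + 2) + (-5 + s/2) = (s*(-5) + 2) + (-5 + s/2) = (-5*s + 2) + (-5 + s/2) = (2 - 5*s) + (-5 + s/2) = -3 - 9*s/2)
T(S(0, -5)) - C(11, -7) = (-3 - 9/2*(-5)) - (209 + 11*11 + 19*(-7) - 7*11) = (-3 + 45/2) - (209 + 121 - 133 - 77) = 39/2 - 1*120 = 39/2 - 120 = -201/2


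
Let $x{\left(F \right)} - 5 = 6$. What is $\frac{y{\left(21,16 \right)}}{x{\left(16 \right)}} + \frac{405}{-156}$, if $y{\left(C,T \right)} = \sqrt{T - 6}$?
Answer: $- \frac{135}{52} + \frac{\sqrt{10}}{11} \approx -2.3087$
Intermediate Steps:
$y{\left(C,T \right)} = \sqrt{-6 + T}$
$x{\left(F \right)} = 11$ ($x{\left(F \right)} = 5 + 6 = 11$)
$\frac{y{\left(21,16 \right)}}{x{\left(16 \right)}} + \frac{405}{-156} = \frac{\sqrt{-6 + 16}}{11} + \frac{405}{-156} = \sqrt{10} \cdot \frac{1}{11} + 405 \left(- \frac{1}{156}\right) = \frac{\sqrt{10}}{11} - \frac{135}{52} = - \frac{135}{52} + \frac{\sqrt{10}}{11}$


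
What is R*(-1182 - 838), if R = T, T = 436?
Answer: -880720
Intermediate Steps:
R = 436
R*(-1182 - 838) = 436*(-1182 - 838) = 436*(-2020) = -880720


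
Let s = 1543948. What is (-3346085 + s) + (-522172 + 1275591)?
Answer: -1048718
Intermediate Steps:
(-3346085 + s) + (-522172 + 1275591) = (-3346085 + 1543948) + (-522172 + 1275591) = -1802137 + 753419 = -1048718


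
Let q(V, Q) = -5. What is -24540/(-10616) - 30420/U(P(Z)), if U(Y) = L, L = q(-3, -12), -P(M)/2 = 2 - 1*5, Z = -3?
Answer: 16153071/2654 ≈ 6086.3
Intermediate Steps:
P(M) = 6 (P(M) = -2*(2 - 1*5) = -2*(2 - 5) = -2*(-3) = 6)
L = -5
U(Y) = -5
-24540/(-10616) - 30420/U(P(Z)) = -24540/(-10616) - 30420/(-5) = -24540*(-1/10616) - 30420*(-1/5) = 6135/2654 + 6084 = 16153071/2654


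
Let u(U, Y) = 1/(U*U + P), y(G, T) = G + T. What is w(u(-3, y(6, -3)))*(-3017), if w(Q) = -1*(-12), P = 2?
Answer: -36204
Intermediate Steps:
u(U, Y) = 1/(2 + U²) (u(U, Y) = 1/(U*U + 2) = 1/(U² + 2) = 1/(2 + U²))
w(Q) = 12
w(u(-3, y(6, -3)))*(-3017) = 12*(-3017) = -36204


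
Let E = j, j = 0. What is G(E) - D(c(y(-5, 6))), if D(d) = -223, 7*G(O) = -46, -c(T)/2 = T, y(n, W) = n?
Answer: 1515/7 ≈ 216.43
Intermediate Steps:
c(T) = -2*T
E = 0
G(O) = -46/7 (G(O) = (1/7)*(-46) = -46/7)
G(E) - D(c(y(-5, 6))) = -46/7 - 1*(-223) = -46/7 + 223 = 1515/7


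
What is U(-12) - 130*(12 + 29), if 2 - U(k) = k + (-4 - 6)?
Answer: -5306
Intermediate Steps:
U(k) = 12 - k (U(k) = 2 - (k + (-4 - 6)) = 2 - (k - 10) = 2 - (-10 + k) = 2 + (10 - k) = 12 - k)
U(-12) - 130*(12 + 29) = (12 - 1*(-12)) - 130*(12 + 29) = (12 + 12) - 130*41 = 24 - 5330 = -5306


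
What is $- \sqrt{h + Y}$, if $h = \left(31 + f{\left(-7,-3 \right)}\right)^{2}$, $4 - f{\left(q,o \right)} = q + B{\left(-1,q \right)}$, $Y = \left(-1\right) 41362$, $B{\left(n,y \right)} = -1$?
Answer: $- i \sqrt{39513} \approx - 198.78 i$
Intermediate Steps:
$Y = -41362$
$f{\left(q,o \right)} = 5 - q$ ($f{\left(q,o \right)} = 4 - \left(q - 1\right) = 4 - \left(-1 + q\right) = 5 - q$)
$h = 1849$ ($h = \left(31 + \left(5 - -7\right)\right)^{2} = \left(31 + \left(5 + 7\right)\right)^{2} = \left(31 + 12\right)^{2} = 43^{2} = 1849$)
$- \sqrt{h + Y} = - \sqrt{1849 - 41362} = - \sqrt{-39513} = - i \sqrt{39513}$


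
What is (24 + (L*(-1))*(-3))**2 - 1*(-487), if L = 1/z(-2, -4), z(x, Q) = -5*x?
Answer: 107749/100 ≈ 1077.5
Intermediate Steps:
L = 1/10 (L = 1/(-5*(-2)) = 1/10 ≈ 0.10000)
(24 + (L*(-1))*(-3))**2 - 1*(-487) = (24 + ((1/10)*(-1))*(-3))**2 - 1*(-487) = (24 - 1/10*(-3))**2 + 487 = (24 + 3/10)**2 + 487 = (243/10)**2 + 487 = 59049/100 + 487 = 107749/100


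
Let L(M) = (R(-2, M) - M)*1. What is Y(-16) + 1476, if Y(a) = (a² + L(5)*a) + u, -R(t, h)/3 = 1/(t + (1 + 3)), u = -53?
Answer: 1783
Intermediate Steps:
R(t, h) = -3/(4 + t) (R(t, h) = -3/(t + (1 + 3)) = -3/(t + 4) = -3/(4 + t))
L(M) = -3/2 - M (L(M) = (-3/(4 - 2) - M)*1 = (-3/2 - M)*1 = -3/2 - M)
Y(a) = -53 + a² - 13*a/2 (Y(a) = (a² + (-3/2 - 1*5)*a) - 53 = (a² + (-3/2 - 5)*a) - 53 = (a² - 13*a/2) - 53 = -53 + a² - 13*a/2)
Y(-16) + 1476 = (-53 + (-16)² - 13/2*(-16)) + 1476 = (-53 + 256 + 104) + 1476 = 307 + 1476 = 1783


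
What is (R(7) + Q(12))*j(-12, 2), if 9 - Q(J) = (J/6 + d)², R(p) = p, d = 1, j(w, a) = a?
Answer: 14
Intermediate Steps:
Q(J) = 9 - (1 + J/6)² (Q(J) = 9 - (J/6 + 1)² = 9 - (1 + J/6)²)
(R(7) + Q(12))*j(-12, 2) = (7 + (9 - (6 + 12)²/36))*2 = (7 + (9 - 1/36*18²))*2 = (7 + (9 - 1/36*324))*2 = (7 + (9 - 9))*2 = (7 + 0)*2 = 7*2 = 14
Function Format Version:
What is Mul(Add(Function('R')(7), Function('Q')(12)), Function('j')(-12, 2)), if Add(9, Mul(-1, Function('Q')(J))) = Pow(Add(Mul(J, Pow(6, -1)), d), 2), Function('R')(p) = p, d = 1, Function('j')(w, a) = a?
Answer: 14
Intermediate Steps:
Function('Q')(J) = Add(9, Mul(-1, Pow(Add(1, Mul(Rational(1, 6), J)), 2))) (Function('Q')(J) = Add(9, Mul(-1, Pow(Add(Mul(J, Pow(6, -1)), 1), 2))) = Add(9, Mul(-1, Pow(Add(Mul(J, Rational(1, 6)), 1), 2))) = Add(9, Mul(-1, Pow(Add(Mul(Rational(1, 6), J), 1), 2))) = Add(9, Mul(-1, Pow(Add(1, Mul(Rational(1, 6), J)), 2))))
Mul(Add(Function('R')(7), Function('Q')(12)), Function('j')(-12, 2)) = Mul(Add(7, Add(9, Mul(Rational(-1, 36), Pow(Add(6, 12), 2)))), 2) = Mul(Add(7, Add(9, Mul(Rational(-1, 36), Pow(18, 2)))), 2) = Mul(Add(7, Add(9, Mul(Rational(-1, 36), 324))), 2) = Mul(Add(7, Add(9, -9)), 2) = Mul(Add(7, 0), 2) = Mul(7, 2) = 14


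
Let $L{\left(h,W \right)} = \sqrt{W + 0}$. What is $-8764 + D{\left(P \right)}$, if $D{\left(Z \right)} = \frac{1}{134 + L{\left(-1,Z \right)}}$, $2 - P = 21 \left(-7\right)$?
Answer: $- \frac{156060414}{17807} - \frac{\sqrt{149}}{17807} \approx -8764.0$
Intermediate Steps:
$L{\left(h,W \right)} = \sqrt{W}$
$P = 149$ ($P = 2 - 21 \left(-7\right) = 2 - -147 = 2 + 147 = 149$)
$D{\left(Z \right)} = \frac{1}{134 + \sqrt{Z}}$
$-8764 + D{\left(P \right)} = -8764 + \frac{1}{134 + \sqrt{149}}$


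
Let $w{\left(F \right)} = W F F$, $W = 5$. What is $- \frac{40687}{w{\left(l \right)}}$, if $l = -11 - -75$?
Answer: $- \frac{40687}{20480} \approx -1.9867$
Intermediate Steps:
$l = 64$ ($l = -11 + 75 = 64$)
$w{\left(F \right)} = 5 F^{2}$ ($w{\left(F \right)} = 5 F F = 5 F^{2}$)
$- \frac{40687}{w{\left(l \right)}} = - \frac{40687}{5 \cdot 64^{2}} = - \frac{40687}{5 \cdot 4096} = - \frac{40687}{20480}$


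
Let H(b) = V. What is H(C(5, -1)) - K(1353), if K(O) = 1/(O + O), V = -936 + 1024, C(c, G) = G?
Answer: 238127/2706 ≈ 88.000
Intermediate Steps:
V = 88
H(b) = 88
K(O) = 1/(2*O)
H(C(5, -1)) - K(1353) = 88 - 1/(2*1353) = 88 - 1*1/2706 = 88 - 1/2706 = 238127/2706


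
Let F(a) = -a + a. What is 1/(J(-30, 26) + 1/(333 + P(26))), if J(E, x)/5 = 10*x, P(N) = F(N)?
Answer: 333/432901 ≈ 0.00076923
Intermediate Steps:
F(a) = 0
P(N) = 0
J(E, x) = 50*x (J(E, x) = 5*(10*x) = 50*x)
1/(J(-30, 26) + 1/(333 + P(26))) = 1/(50*26 + 1/(333 + 0)) = 1/(1300 + 1/333) = 1/(432901/333) = 333/432901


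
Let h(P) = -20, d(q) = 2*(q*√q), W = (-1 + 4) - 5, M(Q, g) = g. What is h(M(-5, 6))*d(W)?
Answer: 80*I*√2 ≈ 113.14*I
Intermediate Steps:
W = -2 (W = 3 - 5 = -2)
d(q) = 2*q^(3/2)
h(M(-5, 6))*d(W) = -40*(-2)^(3/2) = -40*(-2*I*√2) = -(-80)*I*√2 = 80*I*√2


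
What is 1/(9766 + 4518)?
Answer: 1/14284 ≈ 7.0008e-5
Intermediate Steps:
1/(9766 + 4518) = 1/14284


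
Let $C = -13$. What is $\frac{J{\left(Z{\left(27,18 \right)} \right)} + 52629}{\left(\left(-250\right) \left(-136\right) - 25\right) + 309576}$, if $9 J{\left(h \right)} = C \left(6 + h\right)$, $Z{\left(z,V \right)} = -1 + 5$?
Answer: $\frac{473531}{3091959} \approx 0.15315$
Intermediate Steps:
$Z{\left(z,V \right)} = 4$
$J{\left(h \right)} = - \frac{26}{3} - \frac{13 h}{9}$ ($J{\left(h \right)} = \frac{\left(-13\right) \left(6 + h\right)}{9} = \frac{-78 - 13 h}{9} = - \frac{26}{3} - \frac{13 h}{9}$)
$\frac{J{\left(Z{\left(27,18 \right)} \right)} + 52629}{\left(\left(-250\right) \left(-136\right) - 25\right) + 309576} = \frac{\left(- \frac{26}{3} - \frac{52}{9}\right) + 52629}{\left(\left(-250\right) \left(-136\right) - 25\right) + 309576} = \frac{\left(- \frac{26}{3} - \frac{52}{9}\right) + 52629}{\left(34000 - 25\right) + 309576} = \frac{- \frac{130}{9} + 52629}{33975 + 309576} = \frac{473531}{9 \cdot 343551} = \frac{473531}{9} \cdot \frac{1}{343551} = \frac{473531}{3091959}$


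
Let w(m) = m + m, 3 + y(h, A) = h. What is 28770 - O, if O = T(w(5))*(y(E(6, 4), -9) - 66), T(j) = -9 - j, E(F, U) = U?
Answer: 27535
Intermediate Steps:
y(h, A) = -3 + h
w(m) = 2*m
O = 1235 (O = (-9 - 2*5)*((-3 + 4) - 66) = (-9 - 1*10)*(1 - 66) = (-9 - 10)*(-65) = -19*(-65) = 1235)
28770 - O = 28770 - 1*1235 = 28770 - 1235 = 27535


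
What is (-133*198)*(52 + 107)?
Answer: -4187106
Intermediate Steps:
(-133*198)*(52 + 107) = -26334*159 = -4187106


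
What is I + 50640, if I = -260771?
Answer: -210131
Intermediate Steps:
I + 50640 = -260771 + 50640 = -210131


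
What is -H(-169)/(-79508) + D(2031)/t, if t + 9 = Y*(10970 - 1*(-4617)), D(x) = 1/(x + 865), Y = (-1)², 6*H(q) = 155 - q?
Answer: 609057365/896728751776 ≈ 0.00067920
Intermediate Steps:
H(q) = 155/6 - q/6 (H(q) = (155 - q)/6 = 155/6 - q/6)
Y = 1
D(x) = 1/(865 + x)
t = 15578 (t = -9 + 1*(10970 - 1*(-4617)) = -9 + 1*(10970 + 4617) = -9 + 1*15587 = -9 + 15587 = 15578)
-H(-169)/(-79508) + D(2031)/t = -(155/6 - ⅙*(-169))/(-79508) + 1/((865 + 2031)*15578) = -(155/6 + 169/6)*(-1/79508) + (1/15578)/2896 = -1*54*(-1/79508) + (1/2896)*(1/15578) = -54*(-1/79508) + 1/45113888 = 27/39754 + 1/45113888 = 609057365/896728751776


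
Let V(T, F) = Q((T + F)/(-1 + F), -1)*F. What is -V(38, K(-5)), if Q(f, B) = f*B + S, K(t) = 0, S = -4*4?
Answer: 0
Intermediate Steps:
S = -16
Q(f, B) = -16 + B*f (Q(f, B) = f*B - 16 = B*f - 16 = -16 + B*f)
V(T, F) = F*(-16 - (F + T)/(-1 + F)) (V(T, F) = (-16 - (T + F)/(-1 + F))*F = (-16 - (F + T)/(-1 + F))*F = F*(-16 - (F + T)/(-1 + F)))
-V(38, K(-5)) = -0*(16 - 1*38 - 17*0)/(-1 + 0) = -0*(16 - 38 + 0)/(-1) = -0*(-1)*(-22) = -1*0 = 0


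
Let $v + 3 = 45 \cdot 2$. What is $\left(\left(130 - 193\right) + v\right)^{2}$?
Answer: $576$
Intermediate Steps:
$v = 87$ ($v = -3 + 45 \cdot 2 = -3 + 90 = 87$)
$\left(\left(130 - 193\right) + v\right)^{2} = \left(\left(130 - 193\right) + 87\right)^{2} = \left(-63 + 87\right)^{2} = 24^{2} = 576$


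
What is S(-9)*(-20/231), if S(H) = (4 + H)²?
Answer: -500/231 ≈ -2.1645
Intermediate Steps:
S(-9)*(-20/231) = (4 - 9)²*(-20/231) = (-5)²*(-20*1/231) = 25*(-20/231) = -500/231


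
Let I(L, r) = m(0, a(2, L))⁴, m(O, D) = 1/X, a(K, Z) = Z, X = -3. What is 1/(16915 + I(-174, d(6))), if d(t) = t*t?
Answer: 81/1370116 ≈ 5.9119e-5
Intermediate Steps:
d(t) = t²
m(O, D) = -⅓ (m(O, D) = 1/(-3) = -⅓)
I(L, r) = 1/81 (I(L, r) = (-⅓)⁴ = 1/81)
1/(16915 + I(-174, d(6))) = 1/(16915 + 1/81) = 1/(1370116/81) = 81/1370116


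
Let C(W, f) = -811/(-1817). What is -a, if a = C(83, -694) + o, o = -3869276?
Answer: 7030473681/1817 ≈ 3.8693e+6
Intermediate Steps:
C(W, f) = 811/1817 (C(W, f) = -811*(-1/1817) = 811/1817)
a = -7030473681/1817 (a = 811/1817 - 3869276 = -7030473681/1817 ≈ -3.8693e+6)
-a = -1*(-7030473681/1817) = 7030473681/1817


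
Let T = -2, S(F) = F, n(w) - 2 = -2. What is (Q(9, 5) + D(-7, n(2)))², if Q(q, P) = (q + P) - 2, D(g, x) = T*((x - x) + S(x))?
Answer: 144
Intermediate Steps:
n(w) = 0 (n(w) = 2 - 2 = 0)
D(g, x) = -2*x (D(g, x) = -2*((x - x) + x) = -2*(0 + x) = -2*x)
Q(q, P) = -2 + P + q (Q(q, P) = (P + q) - 2 = -2 + P + q)
(Q(9, 5) + D(-7, n(2)))² = ((-2 + 5 + 9) - 2*0)² = (12 + 0)² = 12² = 144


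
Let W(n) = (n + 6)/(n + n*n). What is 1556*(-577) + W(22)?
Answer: -227146422/253 ≈ -8.9781e+5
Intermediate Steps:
W(n) = (6 + n)/(n + n**2)
1556*(-577) + W(22) = 1556*(-577) + (6 + 22)/(22*(1 + 22)) = -897812 + (1/22)*28/23 = -897812 + (1/22)*(1/23)*28 = -897812 + 14/253 = -227146422/253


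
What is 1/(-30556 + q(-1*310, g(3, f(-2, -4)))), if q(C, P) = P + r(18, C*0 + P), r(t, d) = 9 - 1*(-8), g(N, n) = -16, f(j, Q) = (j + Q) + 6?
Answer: -1/30555 ≈ -3.2728e-5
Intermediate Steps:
f(j, Q) = 6 + Q + j (f(j, Q) = (Q + j) + 6 = 6 + Q + j)
r(t, d) = 17 (r(t, d) = 9 + 8 = 17)
q(C, P) = 17 + P (q(C, P) = P + 17 = 17 + P)
1/(-30556 + q(-1*310, g(3, f(-2, -4)))) = 1/(-30556 + (17 - 16)) = 1/(-30556 + 1) = 1/(-30555) = -1/30555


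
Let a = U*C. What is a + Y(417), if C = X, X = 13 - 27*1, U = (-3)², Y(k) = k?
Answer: 291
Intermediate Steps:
U = 9
X = -14 (X = 13 - 27 = -14)
C = -14
a = -126 (a = 9*(-14) = -126)
a + Y(417) = -126 + 417 = 291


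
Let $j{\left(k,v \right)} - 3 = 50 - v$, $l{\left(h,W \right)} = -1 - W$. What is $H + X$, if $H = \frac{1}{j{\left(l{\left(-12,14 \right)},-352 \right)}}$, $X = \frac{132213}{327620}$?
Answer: $\frac{10774777}{26537220} \approx 0.40602$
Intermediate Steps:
$j{\left(k,v \right)} = 53 - v$ ($j{\left(k,v \right)} = 3 - \left(-50 + v\right) = 53 - v$)
$X = \frac{132213}{327620}$ ($X = 132213 \cdot \frac{1}{327620} = \frac{132213}{327620} \approx 0.40356$)
$H = \frac{1}{405}$ ($H = \frac{1}{53 - -352} = \frac{1}{53 + 352} = \frac{1}{405} \approx 0.0024691$)
$H + X = \frac{1}{405} + \frac{132213}{327620} = \frac{10774777}{26537220}$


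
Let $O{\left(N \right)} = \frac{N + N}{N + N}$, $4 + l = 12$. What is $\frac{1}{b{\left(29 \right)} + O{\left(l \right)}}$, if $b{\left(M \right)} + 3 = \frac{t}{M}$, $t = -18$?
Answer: $- \frac{29}{76} \approx -0.38158$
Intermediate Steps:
$l = 8$ ($l = -4 + 12 = 8$)
$O{\left(N \right)} = 1$ ($O{\left(N \right)} = \frac{2 N}{2 N} = 2 N \frac{1}{2 N} = 1$)
$b{\left(M \right)} = -3 - \frac{18}{M}$
$\frac{1}{b{\left(29 \right)} + O{\left(l \right)}} = \frac{1}{\left(-3 - \frac{18}{29}\right) + 1} = \frac{1}{- \frac{105}{29} + 1} = \frac{1}{- \frac{76}{29}} = - \frac{29}{76}$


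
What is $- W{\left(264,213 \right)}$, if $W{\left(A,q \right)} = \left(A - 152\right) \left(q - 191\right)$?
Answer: $-2464$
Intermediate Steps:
$W{\left(A,q \right)} = \left(-191 + q\right) \left(-152 + A\right)$ ($W{\left(A,q \right)} = \left(A - 152\right) \left(-191 + q\right) = \left(-152 + A\right) \left(-191 + q\right) = \left(-191 + q\right) \left(-152 + A\right)$)
$- W{\left(264,213 \right)} = - (29032 - 50424 - 32376 + 264 \cdot 213) = - (29032 - 50424 - 32376 + 56232) = \left(-1\right) 2464 = -2464$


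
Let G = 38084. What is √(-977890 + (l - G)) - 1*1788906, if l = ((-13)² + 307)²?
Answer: -1788906 + I*√789398 ≈ -1.7889e+6 + 888.48*I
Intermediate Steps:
l = 226576 (l = (169 + 307)² = 476² = 226576)
√(-977890 + (l - G)) - 1*1788906 = √(-977890 + (226576 - 1*38084)) - 1*1788906 = √(-977890 + (226576 - 38084)) - 1788906 = √(-977890 + 188492) - 1788906 = √(-789398) - 1788906 = I*√789398 - 1788906 = -1788906 + I*√789398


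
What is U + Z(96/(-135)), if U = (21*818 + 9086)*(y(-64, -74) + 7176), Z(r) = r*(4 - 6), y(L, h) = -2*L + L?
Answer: 8556811264/45 ≈ 1.9015e+8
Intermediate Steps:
y(L, h) = -L
Z(r) = -2*r (Z(r) = r*(-2) = -2*r)
U = 190151360 (U = (21*818 + 9086)*(-1*(-64) + 7176) = (17178 + 9086)*(64 + 7176) = 26264*7240 = 190151360)
U + Z(96/(-135)) = 190151360 - 192/(-135) = 190151360 - 192*(-1)/135 = 190151360 - 2*(-32/45) = 190151360 + 64/45 = 8556811264/45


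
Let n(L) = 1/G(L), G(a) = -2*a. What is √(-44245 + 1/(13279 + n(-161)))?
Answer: I*√808922447188414487/4275839 ≈ 210.34*I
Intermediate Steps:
n(L) = -1/(2*L) (n(L) = 1/(-2*L) = -1/(2*L))
√(-44245 + 1/(13279 + n(-161))) = √(-44245 + 1/(13279 - ½/(-161))) = √(-44245 + 1/(13279 - ½*(-1/161))) = √(-44245 + 1/(13279 + 1/322)) = √(-44245 + 1/(4275839/322)) = √(-44245 + 322/4275839) = √(-189184496233/4275839) = I*√808922447188414487/4275839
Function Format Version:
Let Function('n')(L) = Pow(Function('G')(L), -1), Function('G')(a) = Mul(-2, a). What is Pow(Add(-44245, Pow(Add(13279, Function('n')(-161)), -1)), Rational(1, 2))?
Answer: Mul(Rational(1, 4275839), I, Pow(808922447188414487, Rational(1, 2))) ≈ Mul(210.34, I)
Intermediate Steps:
Function('n')(L) = Mul(Rational(-1, 2), Pow(L, -1)) (Function('n')(L) = Pow(Mul(-2, L), -1) = Mul(Rational(-1, 2), Pow(L, -1)))
Pow(Add(-44245, Pow(Add(13279, Function('n')(-161)), -1)), Rational(1, 2)) = Pow(Add(-44245, Pow(Add(13279, Mul(Rational(-1, 2), Pow(-161, -1))), -1)), Rational(1, 2)) = Pow(Add(-44245, Pow(Add(13279, Mul(Rational(-1, 2), Rational(-1, 161))), -1)), Rational(1, 2)) = Pow(Add(-44245, Pow(Add(13279, Rational(1, 322)), -1)), Rational(1, 2)) = Pow(Add(-44245, Pow(Rational(4275839, 322), -1)), Rational(1, 2)) = Pow(Add(-44245, Rational(322, 4275839)), Rational(1, 2)) = Pow(Rational(-189184496233, 4275839), Rational(1, 2)) = Mul(Rational(1, 4275839), I, Pow(808922447188414487, Rational(1, 2)))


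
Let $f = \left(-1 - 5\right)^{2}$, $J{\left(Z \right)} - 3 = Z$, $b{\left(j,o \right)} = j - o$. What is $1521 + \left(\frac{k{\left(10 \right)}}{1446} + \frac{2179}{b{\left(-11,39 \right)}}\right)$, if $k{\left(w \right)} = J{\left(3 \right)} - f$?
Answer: $\frac{17802661}{12050} \approx 1477.4$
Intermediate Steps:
$J{\left(Z \right)} = 3 + Z$
$f = 36$ ($f = \left(-6\right)^{2} = 36$)
$k{\left(w \right)} = -30$ ($k{\left(w \right)} = \left(3 + 3\right) - 36 = 6 - 36 = -30$)
$1521 + \left(\frac{k{\left(10 \right)}}{1446} + \frac{2179}{b{\left(-11,39 \right)}}\right) = 1521 + \left(- \frac{30}{1446} + \frac{2179}{-11 - 39}\right) = 1521 + \left(\left(-30\right) \frac{1}{1446} + \frac{2179}{-11 - 39}\right) = 1521 + \left(- \frac{5}{241} + \frac{2179}{-50}\right) = 1521 + \left(- \frac{5}{241} + 2179 \left(- \frac{1}{50}\right)\right) = 1521 - \frac{525389}{12050} = \frac{17802661}{12050}$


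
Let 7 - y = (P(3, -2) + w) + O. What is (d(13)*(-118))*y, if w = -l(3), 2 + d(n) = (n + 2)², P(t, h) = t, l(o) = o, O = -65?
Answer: -1894608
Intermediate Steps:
d(n) = -2 + (2 + n)² (d(n) = -2 + (n + 2)² = -2 + (2 + n)²)
w = -3 (w = -1*3 = -3)
y = 72 (y = 7 - ((3 - 3) - 65) = 7 - (0 - 65) = 7 - 1*(-65) = 7 + 65 = 72)
(d(13)*(-118))*y = ((-2 + (2 + 13)²)*(-118))*72 = ((-2 + 15²)*(-118))*72 = ((-2 + 225)*(-118))*72 = (223*(-118))*72 = -26314*72 = -1894608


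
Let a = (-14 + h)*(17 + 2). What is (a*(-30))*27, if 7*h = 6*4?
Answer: 1138860/7 ≈ 1.6269e+5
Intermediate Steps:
h = 24/7 (h = (6*4)/7 = (⅐)*24 = 24/7 ≈ 3.4286)
a = -1406/7 (a = (-14 + 24/7)*(17 + 2) = -74/7*19 = -1406/7 ≈ -200.86)
(a*(-30))*27 = -1406/7*(-30)*27 = (42180/7)*27 = 1138860/7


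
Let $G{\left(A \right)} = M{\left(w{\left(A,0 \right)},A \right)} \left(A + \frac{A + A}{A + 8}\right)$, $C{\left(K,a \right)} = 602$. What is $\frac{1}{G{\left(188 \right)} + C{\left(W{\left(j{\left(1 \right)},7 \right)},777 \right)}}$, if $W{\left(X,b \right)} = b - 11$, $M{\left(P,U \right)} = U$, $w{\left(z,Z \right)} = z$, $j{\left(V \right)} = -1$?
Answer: $\frac{49}{1779026} \approx 2.7543 \cdot 10^{-5}$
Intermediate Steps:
$W{\left(X,b \right)} = -11 + b$
$G{\left(A \right)} = A \left(A + \frac{2 A}{8 + A}\right)$ ($G{\left(A \right)} = A \left(A + \frac{A + A}{A + 8}\right) = A \left(A + \frac{2 A}{8 + A}\right)$)
$\frac{1}{G{\left(188 \right)} + C{\left(W{\left(j{\left(1 \right)},7 \right)},777 \right)}} = \frac{1}{\frac{188^{2} \left(10 + 188\right)}{8 + 188} + 602} = \frac{1}{35344 \cdot \frac{1}{196} \cdot 198 + 602} = \frac{1}{\frac{1749528}{49} + 602} = \frac{1}{\frac{1779026}{49}} = \frac{49}{1779026}$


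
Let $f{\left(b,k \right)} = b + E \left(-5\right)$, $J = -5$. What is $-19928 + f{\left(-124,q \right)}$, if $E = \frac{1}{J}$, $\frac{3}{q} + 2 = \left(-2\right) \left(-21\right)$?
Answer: $-20051$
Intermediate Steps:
$q = \frac{3}{40}$ ($q = \frac{3}{-2 - -42} = \frac{3}{-2 + 42} = \frac{3}{40} \approx 0.075$)
$E = - \frac{1}{5}$ ($E = \frac{1}{-5} = - \frac{1}{5} \approx -0.2$)
$f{\left(b,k \right)} = 1 + b$ ($f{\left(b,k \right)} = b - -1 = b + 1 = 1 + b$)
$-19928 + f{\left(-124,q \right)} = -19928 + \left(1 - 124\right) = -19928 - 123 = -20051$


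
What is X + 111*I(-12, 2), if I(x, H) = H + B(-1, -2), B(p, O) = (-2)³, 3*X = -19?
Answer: -2017/3 ≈ -672.33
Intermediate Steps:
X = -19/3 (X = (⅓)*(-19) = -19/3 ≈ -6.3333)
B(p, O) = -8
I(x, H) = -8 + H (I(x, H) = H - 8 = -8 + H)
X + 111*I(-12, 2) = -19/3 + 111*(-8 + 2) = -19/3 + 111*(-6) = -19/3 - 666 = -2017/3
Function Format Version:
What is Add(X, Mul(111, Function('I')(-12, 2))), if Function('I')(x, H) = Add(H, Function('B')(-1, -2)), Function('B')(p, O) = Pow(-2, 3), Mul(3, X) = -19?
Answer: Rational(-2017, 3) ≈ -672.33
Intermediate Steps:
X = Rational(-19, 3) (X = Mul(Rational(1, 3), -19) = Rational(-19, 3) ≈ -6.3333)
Function('B')(p, O) = -8
Function('I')(x, H) = Add(-8, H) (Function('I')(x, H) = Add(H, -8) = Add(-8, H))
Add(X, Mul(111, Function('I')(-12, 2))) = Add(Rational(-19, 3), Mul(111, Add(-8, 2))) = Add(Rational(-19, 3), Mul(111, -6)) = Add(Rational(-19, 3), -666) = Rational(-2017, 3)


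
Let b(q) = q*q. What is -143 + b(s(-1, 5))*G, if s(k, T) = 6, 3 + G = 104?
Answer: 3493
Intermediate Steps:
G = 101 (G = -3 + 104 = 101)
b(q) = q²
-143 + b(s(-1, 5))*G = -143 + 6²*101 = -143 + 36*101 = -143 + 3636 = 3493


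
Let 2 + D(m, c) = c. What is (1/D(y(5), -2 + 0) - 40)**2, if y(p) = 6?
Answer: 25921/16 ≈ 1620.1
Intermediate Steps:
D(m, c) = -2 + c
(1/D(y(5), -2 + 0) - 40)**2 = (1/(-2 + (-2 + 0)) - 40)**2 = (1/(-2 - 2) - 40)**2 = (1/(-4) - 40)**2 = (-1/4 - 40)**2 = (-161/4)**2 = 25921/16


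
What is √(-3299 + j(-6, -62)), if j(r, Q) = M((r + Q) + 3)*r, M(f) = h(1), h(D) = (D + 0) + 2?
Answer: I*√3317 ≈ 57.593*I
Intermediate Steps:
h(D) = 2 + D (h(D) = D + 2 = 2 + D)
M(f) = 3 (M(f) = 2 + 1 = 3)
j(r, Q) = 3*r
√(-3299 + j(-6, -62)) = √(-3299 + 3*(-6)) = √(-3299 - 18) = √(-3317) = I*√3317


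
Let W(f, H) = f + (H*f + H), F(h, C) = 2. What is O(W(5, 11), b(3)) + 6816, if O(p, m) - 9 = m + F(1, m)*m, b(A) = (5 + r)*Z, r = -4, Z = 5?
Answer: 6840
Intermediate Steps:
b(A) = 5 (b(A) = (5 - 4)*5 = 1*5 = 5)
W(f, H) = H + f + H*f (W(f, H) = f + (H + H*f) = H + f + H*f)
O(p, m) = 9 + 3*m (O(p, m) = 9 + (m + 2*m) = 9 + 3*m)
O(W(5, 11), b(3)) + 6816 = (9 + 3*5) + 6816 = (9 + 15) + 6816 = 24 + 6816 = 6840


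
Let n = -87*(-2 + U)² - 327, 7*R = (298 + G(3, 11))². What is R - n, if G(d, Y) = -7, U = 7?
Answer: 102195/7 ≈ 14599.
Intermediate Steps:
R = 84681/7 (R = (298 - 7)²/7 = (⅐)*291² = (⅐)*84681 = 84681/7 ≈ 12097.)
n = -2502 (n = -87*(-2 + 7)² - 327 = -87*5² - 327 = -87*25 - 327 = -2175 - 327 = -2502)
R - n = 84681/7 - 1*(-2502) = 84681/7 + 2502 = 102195/7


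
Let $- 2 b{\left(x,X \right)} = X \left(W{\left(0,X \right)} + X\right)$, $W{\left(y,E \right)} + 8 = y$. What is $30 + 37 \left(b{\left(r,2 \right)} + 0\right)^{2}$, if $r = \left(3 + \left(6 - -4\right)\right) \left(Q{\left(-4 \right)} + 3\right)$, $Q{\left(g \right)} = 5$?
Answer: $1362$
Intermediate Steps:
$W{\left(y,E \right)} = -8 + y$
$r = 104$ ($r = \left(3 + \left(6 - -4\right)\right) \left(5 + 3\right) = \left(3 + \left(6 + 4\right)\right) 8 = \left(3 + 10\right) 8 = 13 \cdot 8 = 104$)
$b{\left(x,X \right)} = - \frac{X \left(-8 + X\right)}{2}$ ($b{\left(x,X \right)} = - \frac{X \left(\left(-8 + 0\right) + X\right)}{2} = - \frac{X \left(-8 + X\right)}{2}$)
$30 + 37 \left(b{\left(r,2 \right)} + 0\right)^{2} = 30 + 37 \left(\frac{1}{2} \cdot 2 \left(8 - 2\right) + 0\right)^{2} = 30 + 37 \left(\frac{1}{2} \cdot 2 \cdot 6 + 0\right)^{2} = 30 + 37 \left(6 + 0\right)^{2} = 30 + 37 \cdot 6^{2} = 30 + 37 \cdot 36 = 30 + 1332 = 1362$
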